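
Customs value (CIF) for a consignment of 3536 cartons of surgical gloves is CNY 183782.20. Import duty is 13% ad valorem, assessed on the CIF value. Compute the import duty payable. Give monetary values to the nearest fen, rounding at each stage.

Import duty: CNY 23891.69

Import duty = 183782.20 × 13% = 23891.69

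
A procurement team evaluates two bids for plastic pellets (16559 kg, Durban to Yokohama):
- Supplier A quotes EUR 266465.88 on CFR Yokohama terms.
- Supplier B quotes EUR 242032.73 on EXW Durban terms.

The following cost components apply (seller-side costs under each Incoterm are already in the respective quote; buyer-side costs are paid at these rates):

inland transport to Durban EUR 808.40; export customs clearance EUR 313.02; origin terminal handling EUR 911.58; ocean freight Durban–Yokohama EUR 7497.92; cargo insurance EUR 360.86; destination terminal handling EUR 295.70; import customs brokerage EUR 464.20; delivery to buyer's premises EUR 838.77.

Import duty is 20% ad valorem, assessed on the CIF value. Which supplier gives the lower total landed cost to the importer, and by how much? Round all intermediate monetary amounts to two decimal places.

Supplier B is cheaper by EUR 17882.68

Supplier A (CFR):
CIF value = CFR price + insurance = 266465.88 + 360.86 = 266826.74
Import duty = 266826.74 × 20% = 53365.35
Buyer bears (A): 360.86 + 295.70 + 464.20 + 838.77 = 1959.53
Landed cost (A) = invoice 266465.88 + 1959.53 + duty 53365.35 = 321790.76
Supplier B (EXW):
CIF value = EXW price + inland to port + export clearance + origin terminal + freight + insurance = 242032.73 + 808.40 + 313.02 + 911.58 + 7497.92 + 360.86 = 251924.51
Import duty = 251924.51 × 20% = 50384.90
Buyer bears (B): 808.40 + 313.02 + 911.58 + 7497.92 + 360.86 + 295.70 + 464.20 + 838.77 = 11490.45
Landed cost (B) = invoice 242032.73 + 11490.45 + duty 50384.90 = 303908.08
Difference = |321790.76 − 303908.08| = 17882.68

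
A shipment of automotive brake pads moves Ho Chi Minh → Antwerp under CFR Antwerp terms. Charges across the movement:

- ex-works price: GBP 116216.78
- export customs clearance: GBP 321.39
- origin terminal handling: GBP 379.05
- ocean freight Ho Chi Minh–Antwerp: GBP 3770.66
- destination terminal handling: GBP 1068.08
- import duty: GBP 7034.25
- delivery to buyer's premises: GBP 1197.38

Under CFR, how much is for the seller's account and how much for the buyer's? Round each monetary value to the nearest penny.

CFR: the seller pays costs through ocean freight to the destination port, but not insurance.
Seller's account: goods 116216.78 + export clearance 321.39 + origin terminal 379.05 + freight 3770.66 = 120687.88
Buyer's account: destination terminal 1068.08 + duty 7034.25 + delivery 1197.38 = 9299.71

Seller: GBP 120687.88; buyer: GBP 9299.71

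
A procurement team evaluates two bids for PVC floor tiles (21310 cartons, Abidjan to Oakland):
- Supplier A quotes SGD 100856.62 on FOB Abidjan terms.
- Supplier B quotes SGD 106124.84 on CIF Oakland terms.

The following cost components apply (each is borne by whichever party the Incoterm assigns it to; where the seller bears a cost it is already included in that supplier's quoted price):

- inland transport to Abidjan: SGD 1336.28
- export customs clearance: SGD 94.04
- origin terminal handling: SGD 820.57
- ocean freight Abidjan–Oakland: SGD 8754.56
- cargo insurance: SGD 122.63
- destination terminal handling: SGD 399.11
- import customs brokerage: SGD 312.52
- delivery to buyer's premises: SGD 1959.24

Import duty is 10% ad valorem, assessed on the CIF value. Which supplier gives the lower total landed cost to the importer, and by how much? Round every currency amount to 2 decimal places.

Supplier B is cheaper by SGD 3969.87

Supplier A (FOB):
CIF value = FOB price + freight + insurance = 100856.62 + 8754.56 + 122.63 = 109733.81
Import duty = 109733.81 × 10% = 10973.38
Buyer bears (A): 8754.56 + 122.63 + 399.11 + 312.52 + 1959.24 = 11548.06
Landed cost (A) = invoice 100856.62 + 11548.06 + duty 10973.38 = 123378.06
Supplier B (CIF):
The CIF price already equals the CIF value: 106124.84
Import duty = 106124.84 × 10% = 10612.48
Buyer bears (B): 399.11 + 312.52 + 1959.24 = 2670.87
Landed cost (B) = invoice 106124.84 + 2670.87 + duty 10612.48 = 119408.19
Difference = |123378.06 − 119408.19| = 3969.87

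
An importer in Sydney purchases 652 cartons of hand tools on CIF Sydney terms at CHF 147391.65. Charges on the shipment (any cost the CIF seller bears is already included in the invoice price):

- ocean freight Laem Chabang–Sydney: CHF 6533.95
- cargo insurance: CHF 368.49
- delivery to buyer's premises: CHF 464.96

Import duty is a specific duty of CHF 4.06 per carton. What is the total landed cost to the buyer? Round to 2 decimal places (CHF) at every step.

Total landed cost: CHF 150503.73

CIF: the seller pays costs through ocean freight and marine insurance to the destination port.
Already in the invoice (seller's account under CIF): freight, insurance — exclude.
The CIF price already equals the CIF value: 147391.65
Import duty = 652 × 4.06 = 2647.12
Buyer bears: delivery 464.96 + duty 2647.12 = 3112.08
Landed cost = invoice 147391.65 + 3112.08 = 150503.73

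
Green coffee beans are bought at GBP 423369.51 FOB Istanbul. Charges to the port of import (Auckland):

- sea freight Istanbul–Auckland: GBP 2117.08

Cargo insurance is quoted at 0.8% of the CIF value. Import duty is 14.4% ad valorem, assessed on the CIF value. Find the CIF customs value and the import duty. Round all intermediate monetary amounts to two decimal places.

Let C be the CIF value. C = FOB price + freight + 0.8% × C
C − 0.8% × C = 423369.51 + 2117.08
0.992 × C = 425486.59
C = 425486.59 / 0.992 = 428917.93
Insurance premium = 0.8% × 428917.93 = 3431.34
Import duty = 428917.93 × 14.4% = 61764.18

CIF value: GBP 428917.93; import duty: GBP 61764.18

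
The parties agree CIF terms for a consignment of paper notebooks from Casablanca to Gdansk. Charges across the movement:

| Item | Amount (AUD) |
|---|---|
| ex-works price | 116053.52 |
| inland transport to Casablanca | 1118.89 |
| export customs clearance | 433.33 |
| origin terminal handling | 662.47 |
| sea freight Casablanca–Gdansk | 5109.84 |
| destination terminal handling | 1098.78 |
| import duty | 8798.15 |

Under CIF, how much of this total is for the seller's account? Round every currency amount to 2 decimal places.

Seller's account: AUD 123378.05

CIF: the seller pays costs through ocean freight and marine insurance to the destination port.
Seller's account: goods 116053.52 + inland to port 1118.89 + export clearance 433.33 + origin terminal 662.47 + freight 5109.84 = 123378.05
Buyer's account: destination terminal 1098.78 + duty 8798.15 = 9896.93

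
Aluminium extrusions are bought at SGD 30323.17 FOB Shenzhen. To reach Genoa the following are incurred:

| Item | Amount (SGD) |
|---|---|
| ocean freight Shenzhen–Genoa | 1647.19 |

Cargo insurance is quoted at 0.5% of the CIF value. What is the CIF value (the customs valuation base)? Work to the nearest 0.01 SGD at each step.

CIF value: SGD 32131.02

Let C be the CIF value. C = FOB price + freight + 0.5% × C
C − 0.5% × C = 30323.17 + 1647.19
0.995 × C = 31970.36
C = 31970.36 / 0.995 = 32131.02
Insurance premium = 0.5% × 32131.02 = 160.66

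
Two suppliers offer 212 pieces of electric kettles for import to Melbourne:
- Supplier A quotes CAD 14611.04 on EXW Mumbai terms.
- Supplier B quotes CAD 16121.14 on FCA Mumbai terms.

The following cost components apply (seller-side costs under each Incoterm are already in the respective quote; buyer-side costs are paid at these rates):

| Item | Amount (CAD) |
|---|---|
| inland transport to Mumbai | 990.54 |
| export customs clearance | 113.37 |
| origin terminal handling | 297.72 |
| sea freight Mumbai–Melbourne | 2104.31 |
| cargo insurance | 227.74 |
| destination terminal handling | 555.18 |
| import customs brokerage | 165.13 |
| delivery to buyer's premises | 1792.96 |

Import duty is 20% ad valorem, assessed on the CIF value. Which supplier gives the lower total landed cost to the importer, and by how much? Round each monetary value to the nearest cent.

Supplier A (EXW):
CIF value = EXW price + inland to port + export clearance + origin terminal + freight + insurance = 14611.04 + 990.54 + 113.37 + 297.72 + 2104.31 + 227.74 = 18344.72
Import duty = 18344.72 × 20% = 3668.94
Buyer bears (A): 990.54 + 113.37 + 297.72 + 2104.31 + 227.74 + 555.18 + 165.13 + 1792.96 = 6246.95
Landed cost (A) = invoice 14611.04 + 6246.95 + duty 3668.94 = 24526.93
Supplier B (FCA):
CIF value = FCA price + origin terminal + freight + insurance = 16121.14 + 297.72 + 2104.31 + 227.74 = 18750.91
Import duty = 18750.91 × 20% = 3750.18
Buyer bears (B): 297.72 + 2104.31 + 227.74 + 555.18 + 165.13 + 1792.96 = 5143.04
Landed cost (B) = invoice 16121.14 + 5143.04 + duty 3750.18 = 25014.36
Difference = |24526.93 − 25014.36| = 487.43

Supplier A is cheaper by CAD 487.43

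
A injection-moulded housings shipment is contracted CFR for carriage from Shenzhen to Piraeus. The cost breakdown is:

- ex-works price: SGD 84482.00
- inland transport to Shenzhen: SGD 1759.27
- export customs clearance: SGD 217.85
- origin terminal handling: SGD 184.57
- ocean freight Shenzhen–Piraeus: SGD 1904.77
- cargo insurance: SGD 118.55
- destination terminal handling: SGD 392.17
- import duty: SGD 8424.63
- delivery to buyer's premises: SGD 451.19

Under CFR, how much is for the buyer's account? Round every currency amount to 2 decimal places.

CFR: the seller pays costs through ocean freight to the destination port, but not insurance.
Seller's account: goods 84482.00 + inland to port 1759.27 + export clearance 217.85 + origin terminal 184.57 + freight 1904.77 = 88548.46
Buyer's account: insurance 118.55 + destination terminal 392.17 + duty 8424.63 + delivery 451.19 = 9386.54

Buyer's account: SGD 9386.54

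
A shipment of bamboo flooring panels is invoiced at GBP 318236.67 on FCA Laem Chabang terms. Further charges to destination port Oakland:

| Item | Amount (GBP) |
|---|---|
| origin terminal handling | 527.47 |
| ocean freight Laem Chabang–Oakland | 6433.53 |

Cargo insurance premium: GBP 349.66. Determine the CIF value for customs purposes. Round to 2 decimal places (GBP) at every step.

CIF value: GBP 325547.33

CIF = FCA price + pre-shipment costs + freight + insurance
CIF = 318236.67 + 527.47 + 6433.53 + 349.66 = 325547.33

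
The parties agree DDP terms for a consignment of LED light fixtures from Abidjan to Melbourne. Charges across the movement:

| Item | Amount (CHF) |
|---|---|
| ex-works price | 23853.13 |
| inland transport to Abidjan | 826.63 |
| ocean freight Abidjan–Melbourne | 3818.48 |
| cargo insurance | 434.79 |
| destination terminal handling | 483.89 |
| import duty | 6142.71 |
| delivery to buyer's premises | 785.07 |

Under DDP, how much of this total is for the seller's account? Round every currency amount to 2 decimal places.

DDP: the seller bears all costs including import duty.
Seller's account: goods 23853.13 + inland to port 826.63 + freight 3818.48 + insurance 434.79 + destination terminal 483.89 + duty 6142.71 + delivery 785.07 = 36344.70
Buyer's account: 0.00

Seller's account: CHF 36344.70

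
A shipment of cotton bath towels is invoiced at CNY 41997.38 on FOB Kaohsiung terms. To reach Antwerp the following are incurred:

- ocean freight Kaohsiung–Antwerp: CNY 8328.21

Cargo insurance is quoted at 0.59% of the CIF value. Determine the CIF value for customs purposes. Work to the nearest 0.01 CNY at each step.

CIF value: CNY 50624.27

Let C be the CIF value. C = FOB price + freight + 0.59% × C
C − 0.59% × C = 41997.38 + 8328.21
0.9941 × C = 50325.59
C = 50325.59 / 0.9941 = 50624.27
Insurance premium = 0.59% × 50624.27 = 298.68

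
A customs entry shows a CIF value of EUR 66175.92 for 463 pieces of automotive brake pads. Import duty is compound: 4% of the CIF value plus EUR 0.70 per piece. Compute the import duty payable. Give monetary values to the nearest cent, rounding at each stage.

Import duty: EUR 2971.14

Ad valorem component: 66175.92 × 4% = 2647.04
Specific component: 463 × 0.70 = 324.10
Import duty = 2647.04 + 324.10 = 2971.14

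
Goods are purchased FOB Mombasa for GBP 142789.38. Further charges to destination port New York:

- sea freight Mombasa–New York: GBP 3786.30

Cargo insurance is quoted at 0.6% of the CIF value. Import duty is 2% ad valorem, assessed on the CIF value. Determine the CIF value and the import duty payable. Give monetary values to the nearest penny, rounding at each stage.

Let C be the CIF value. C = FOB price + freight + 0.6% × C
C − 0.6% × C = 142789.38 + 3786.30
0.994 × C = 146575.68
C = 146575.68 / 0.994 = 147460.44
Insurance premium = 0.6% × 147460.44 = 884.76
Import duty = 147460.44 × 2% = 2949.21

CIF value: GBP 147460.44; import duty: GBP 2949.21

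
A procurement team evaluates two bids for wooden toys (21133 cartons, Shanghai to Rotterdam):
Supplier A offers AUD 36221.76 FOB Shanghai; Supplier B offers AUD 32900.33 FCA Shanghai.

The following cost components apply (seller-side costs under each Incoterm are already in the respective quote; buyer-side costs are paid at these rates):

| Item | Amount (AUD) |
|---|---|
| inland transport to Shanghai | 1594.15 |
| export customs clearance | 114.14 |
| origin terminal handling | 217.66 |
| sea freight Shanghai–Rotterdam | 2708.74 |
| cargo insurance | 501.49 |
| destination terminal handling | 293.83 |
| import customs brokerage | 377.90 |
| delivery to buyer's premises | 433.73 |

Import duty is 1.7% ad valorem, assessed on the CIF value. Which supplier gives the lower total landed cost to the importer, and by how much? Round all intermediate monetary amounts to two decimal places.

Supplier A (FOB):
CIF value = FOB price + freight + insurance = 36221.76 + 2708.74 + 501.49 = 39431.99
Import duty = 39431.99 × 1.7% = 670.34
Buyer bears (A): 2708.74 + 501.49 + 293.83 + 377.90 + 433.73 = 4315.69
Landed cost (A) = invoice 36221.76 + 4315.69 + duty 670.34 = 41207.79
Supplier B (FCA):
CIF value = FCA price + origin terminal + freight + insurance = 32900.33 + 217.66 + 2708.74 + 501.49 = 36328.22
Import duty = 36328.22 × 1.7% = 617.58
Buyer bears (B): 217.66 + 2708.74 + 501.49 + 293.83 + 377.90 + 433.73 = 4533.35
Landed cost (B) = invoice 32900.33 + 4533.35 + duty 617.58 = 38051.26
Difference = |41207.79 − 38051.26| = 3156.53

Supplier B is cheaper by AUD 3156.53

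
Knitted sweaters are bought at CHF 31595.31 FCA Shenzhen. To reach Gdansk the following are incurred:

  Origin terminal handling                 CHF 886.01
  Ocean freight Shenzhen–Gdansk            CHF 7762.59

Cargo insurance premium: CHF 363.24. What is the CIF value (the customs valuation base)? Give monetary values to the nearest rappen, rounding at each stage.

CIF = FCA price + pre-shipment costs + freight + insurance
CIF = 31595.31 + 886.01 + 7762.59 + 363.24 = 40607.15

CIF value: CHF 40607.15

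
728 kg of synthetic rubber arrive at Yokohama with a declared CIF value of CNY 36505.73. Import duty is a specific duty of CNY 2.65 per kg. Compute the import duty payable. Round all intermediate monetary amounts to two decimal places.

Import duty: CNY 1929.20

Import duty = 728 × 2.65 = 1929.20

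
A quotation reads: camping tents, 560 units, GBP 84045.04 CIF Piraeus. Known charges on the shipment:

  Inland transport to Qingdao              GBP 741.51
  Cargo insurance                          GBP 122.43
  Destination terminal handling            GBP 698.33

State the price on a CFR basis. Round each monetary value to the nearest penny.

CFR price: GBP 83922.61

Not relevant to the conversion: inland to port — on the seller under both CIF and CFR; already in the CIF price and stays in the CFR price. destination terminal — on the buyer under both terms; not part of either seller's price.
From CIF to CFR, the seller no longer bears: insurance.
CFR price = 84045.04 − 122.43 = 83922.61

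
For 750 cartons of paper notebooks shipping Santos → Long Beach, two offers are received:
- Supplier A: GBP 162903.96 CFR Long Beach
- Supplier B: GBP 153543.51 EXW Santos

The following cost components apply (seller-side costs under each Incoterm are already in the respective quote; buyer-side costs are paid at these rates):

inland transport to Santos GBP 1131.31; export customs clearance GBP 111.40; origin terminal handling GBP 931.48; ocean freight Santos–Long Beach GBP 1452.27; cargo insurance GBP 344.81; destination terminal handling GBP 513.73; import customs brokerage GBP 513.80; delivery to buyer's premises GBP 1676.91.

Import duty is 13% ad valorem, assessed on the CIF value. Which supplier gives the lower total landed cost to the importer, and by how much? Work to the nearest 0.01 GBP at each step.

Supplier A (CFR):
CIF value = CFR price + insurance = 162903.96 + 344.81 = 163248.77
Import duty = 163248.77 × 13% = 21222.34
Buyer bears (A): 344.81 + 513.73 + 513.80 + 1676.91 = 3049.25
Landed cost (A) = invoice 162903.96 + 3049.25 + duty 21222.34 = 187175.55
Supplier B (EXW):
CIF value = EXW price + inland to port + export clearance + origin terminal + freight + insurance = 153543.51 + 1131.31 + 111.40 + 931.48 + 1452.27 + 344.81 = 157514.78
Import duty = 157514.78 × 13% = 20476.92
Buyer bears (B): 1131.31 + 111.40 + 931.48 + 1452.27 + 344.81 + 513.73 + 513.80 + 1676.91 = 6675.71
Landed cost (B) = invoice 153543.51 + 6675.71 + duty 20476.92 = 180696.14
Difference = |187175.55 − 180696.14| = 6479.41

Supplier B is cheaper by GBP 6479.41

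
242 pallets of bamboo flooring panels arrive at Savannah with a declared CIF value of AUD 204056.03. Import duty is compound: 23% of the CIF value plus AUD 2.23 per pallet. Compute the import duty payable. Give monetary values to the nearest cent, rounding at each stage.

Import duty: AUD 47472.55

Ad valorem component: 204056.03 × 23% = 46932.89
Specific component: 242 × 2.23 = 539.66
Import duty = 46932.89 + 539.66 = 47472.55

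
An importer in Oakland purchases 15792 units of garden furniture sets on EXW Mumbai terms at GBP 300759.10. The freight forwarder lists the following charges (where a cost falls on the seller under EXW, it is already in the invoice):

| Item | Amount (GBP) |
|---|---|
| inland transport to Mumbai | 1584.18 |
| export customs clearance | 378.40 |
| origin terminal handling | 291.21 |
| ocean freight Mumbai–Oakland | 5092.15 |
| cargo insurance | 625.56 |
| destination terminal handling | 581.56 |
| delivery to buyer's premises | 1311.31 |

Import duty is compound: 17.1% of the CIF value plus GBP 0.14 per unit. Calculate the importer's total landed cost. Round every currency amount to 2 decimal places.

Total landed cost: GBP 365627.28

EXW: the seller makes goods available at their premises; the buyer bears all onward costs.
CIF value = EXW price + inland to port + export clearance + origin terminal + freight + insurance = 300759.10 + 1584.18 + 378.40 + 291.21 + 5092.15 + 625.56 = 308730.60
Ad valorem component: 308730.60 × 17.1% = 52792.93
Specific component: 15792 × 0.14 = 2210.88
Import duty = 52792.93 + 2210.88 = 55003.81
Buyer bears: inland to port 1584.18 + export clearance 378.40 + origin terminal 291.21 + freight 5092.15 + insurance 625.56 + destination terminal 581.56 + delivery 1311.31 + duty 55003.81 = 64868.18
Landed cost = invoice 300759.10 + 64868.18 = 365627.28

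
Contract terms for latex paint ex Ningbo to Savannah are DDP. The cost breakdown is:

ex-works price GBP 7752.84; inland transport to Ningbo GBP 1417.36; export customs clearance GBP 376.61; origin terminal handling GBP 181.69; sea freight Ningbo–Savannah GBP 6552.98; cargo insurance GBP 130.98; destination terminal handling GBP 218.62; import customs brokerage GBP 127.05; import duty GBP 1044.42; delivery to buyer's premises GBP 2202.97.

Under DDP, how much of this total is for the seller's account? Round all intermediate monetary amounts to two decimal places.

DDP: the seller bears all costs including import duty.
Seller's account: goods 7752.84 + inland to port 1417.36 + export clearance 376.61 + origin terminal 181.69 + freight 6552.98 + insurance 130.98 + destination terminal 218.62 + brokerage 127.05 + duty 1044.42 + delivery 2202.97 = 20005.52
Buyer's account: 0.00

Seller's account: GBP 20005.52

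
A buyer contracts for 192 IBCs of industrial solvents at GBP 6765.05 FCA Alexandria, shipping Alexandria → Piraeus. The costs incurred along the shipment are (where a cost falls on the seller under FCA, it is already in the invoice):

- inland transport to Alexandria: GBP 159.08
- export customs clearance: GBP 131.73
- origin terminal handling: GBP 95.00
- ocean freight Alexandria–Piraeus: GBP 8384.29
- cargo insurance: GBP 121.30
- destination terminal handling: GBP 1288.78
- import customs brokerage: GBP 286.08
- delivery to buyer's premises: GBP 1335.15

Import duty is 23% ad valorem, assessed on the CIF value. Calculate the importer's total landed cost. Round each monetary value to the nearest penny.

FCA: the seller delivers export-cleared goods to the carrier; the buyer bears costs from that point.
Already in the invoice (seller's account under FCA): inland to port, export clearance — exclude.
CIF value = FCA price + origin terminal + freight + insurance = 6765.05 + 95.00 + 8384.29 + 121.30 = 15365.64
Import duty = 15365.64 × 23% = 3534.10
Buyer bears: origin terminal 95.00 + freight 8384.29 + insurance 121.30 + destination terminal 1288.78 + brokerage 286.08 + delivery 1335.15 + duty 3534.10 = 15044.70
Landed cost = invoice 6765.05 + 15044.70 = 21809.75

Total landed cost: GBP 21809.75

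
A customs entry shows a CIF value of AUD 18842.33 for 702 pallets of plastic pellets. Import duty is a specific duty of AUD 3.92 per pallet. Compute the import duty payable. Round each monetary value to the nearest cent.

Import duty = 702 × 3.92 = 2751.84

Import duty: AUD 2751.84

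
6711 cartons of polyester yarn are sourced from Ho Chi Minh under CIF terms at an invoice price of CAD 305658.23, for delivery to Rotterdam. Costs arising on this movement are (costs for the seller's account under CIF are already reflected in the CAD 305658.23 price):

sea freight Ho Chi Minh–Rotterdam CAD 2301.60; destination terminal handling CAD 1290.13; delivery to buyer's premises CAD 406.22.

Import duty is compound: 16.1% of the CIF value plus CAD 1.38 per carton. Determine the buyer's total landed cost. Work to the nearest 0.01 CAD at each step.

CIF: the seller pays costs through ocean freight and marine insurance to the destination port.
Already in the invoice (seller's account under CIF): freight — exclude.
The CIF price already equals the CIF value: 305658.23
Ad valorem component: 305658.23 × 16.1% = 49210.98
Specific component: 6711 × 1.38 = 9261.18
Import duty = 49210.98 + 9261.18 = 58472.16
Buyer bears: destination terminal 1290.13 + delivery 406.22 + duty 58472.16 = 60168.51
Landed cost = invoice 305658.23 + 60168.51 = 365826.74

Total landed cost: CAD 365826.74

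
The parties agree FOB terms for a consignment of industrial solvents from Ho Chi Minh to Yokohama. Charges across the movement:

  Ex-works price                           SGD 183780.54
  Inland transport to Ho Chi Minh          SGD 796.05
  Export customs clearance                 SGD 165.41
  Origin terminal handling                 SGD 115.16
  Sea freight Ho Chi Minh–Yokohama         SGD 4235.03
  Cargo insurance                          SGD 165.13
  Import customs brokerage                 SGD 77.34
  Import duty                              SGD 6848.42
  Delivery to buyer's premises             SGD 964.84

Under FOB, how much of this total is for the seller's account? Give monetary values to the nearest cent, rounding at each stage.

Seller's account: SGD 184857.16

FOB: the seller bears costs until goods are on board at the origin port; the buyer bears freight, insurance and all costs thereafter.
Seller's account: goods 183780.54 + inland to port 796.05 + export clearance 165.41 + origin terminal 115.16 = 184857.16
Buyer's account: freight 4235.03 + insurance 165.13 + brokerage 77.34 + duty 6848.42 + delivery 964.84 = 12290.76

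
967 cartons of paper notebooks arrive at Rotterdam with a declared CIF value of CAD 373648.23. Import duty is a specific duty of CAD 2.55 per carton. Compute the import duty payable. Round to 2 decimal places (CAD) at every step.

Import duty: CAD 2465.85

Import duty = 967 × 2.55 = 2465.85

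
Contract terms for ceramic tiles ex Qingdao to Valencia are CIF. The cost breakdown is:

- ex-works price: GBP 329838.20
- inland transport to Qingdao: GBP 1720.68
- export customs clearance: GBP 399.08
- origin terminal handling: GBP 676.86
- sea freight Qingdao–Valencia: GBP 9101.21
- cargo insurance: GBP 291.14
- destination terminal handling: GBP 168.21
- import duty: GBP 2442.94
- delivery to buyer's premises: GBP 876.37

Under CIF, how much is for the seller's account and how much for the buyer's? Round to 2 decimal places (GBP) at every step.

Seller: GBP 342027.17; buyer: GBP 3487.52

CIF: the seller pays costs through ocean freight and marine insurance to the destination port.
Seller's account: goods 329838.20 + inland to port 1720.68 + export clearance 399.08 + origin terminal 676.86 + freight 9101.21 + insurance 291.14 = 342027.17
Buyer's account: destination terminal 168.21 + duty 2442.94 + delivery 876.37 = 3487.52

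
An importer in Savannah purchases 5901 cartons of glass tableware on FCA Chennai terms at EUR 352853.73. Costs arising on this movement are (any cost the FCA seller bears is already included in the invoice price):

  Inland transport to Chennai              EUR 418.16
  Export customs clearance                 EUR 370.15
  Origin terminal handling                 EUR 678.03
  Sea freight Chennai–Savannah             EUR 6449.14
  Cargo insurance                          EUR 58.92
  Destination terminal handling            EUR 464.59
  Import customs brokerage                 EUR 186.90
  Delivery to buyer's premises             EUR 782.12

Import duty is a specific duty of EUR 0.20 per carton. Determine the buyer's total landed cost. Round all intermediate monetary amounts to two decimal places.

Total landed cost: EUR 362653.63

FCA: the seller delivers export-cleared goods to the carrier; the buyer bears costs from that point.
Already in the invoice (seller's account under FCA): inland to port, export clearance — exclude.
CIF value = FCA price + origin terminal + freight + insurance = 352853.73 + 678.03 + 6449.14 + 58.92 = 360039.82
Import duty = 5901 × 0.20 = 1180.20
Buyer bears: origin terminal 678.03 + freight 6449.14 + insurance 58.92 + destination terminal 464.59 + brokerage 186.90 + delivery 782.12 + duty 1180.20 = 9799.90
Landed cost = invoice 352853.73 + 9799.90 = 362653.63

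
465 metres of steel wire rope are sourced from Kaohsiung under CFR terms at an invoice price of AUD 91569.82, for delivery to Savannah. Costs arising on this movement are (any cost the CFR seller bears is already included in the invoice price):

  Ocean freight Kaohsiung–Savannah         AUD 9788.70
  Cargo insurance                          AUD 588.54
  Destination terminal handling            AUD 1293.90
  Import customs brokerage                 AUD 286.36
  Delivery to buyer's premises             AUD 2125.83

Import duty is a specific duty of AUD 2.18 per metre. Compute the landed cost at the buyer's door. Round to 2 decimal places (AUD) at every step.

CFR: the seller pays costs through ocean freight to the destination port, but not insurance.
Already in the invoice (seller's account under CFR): freight — exclude.
CIF value = CFR price + insurance = 91569.82 + 588.54 = 92158.36
Import duty = 465 × 2.18 = 1013.70
Buyer bears: insurance 588.54 + destination terminal 1293.90 + brokerage 286.36 + delivery 2125.83 + duty 1013.70 = 5308.33
Landed cost = invoice 91569.82 + 5308.33 = 96878.15

Total landed cost: AUD 96878.15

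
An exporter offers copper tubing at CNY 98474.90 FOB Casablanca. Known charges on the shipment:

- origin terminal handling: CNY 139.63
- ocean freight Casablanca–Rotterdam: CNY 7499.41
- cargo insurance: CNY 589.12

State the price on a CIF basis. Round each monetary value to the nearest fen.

Not relevant to the conversion: origin terminal — on the seller under both FOB and CIF; already in the FOB price and stays in the CIF price.
From FOB to CIF, the seller additionally bears: freight, insurance.
CIF price = 98474.90 + 7499.41 + 589.12 = 106563.43

CIF price: CNY 106563.43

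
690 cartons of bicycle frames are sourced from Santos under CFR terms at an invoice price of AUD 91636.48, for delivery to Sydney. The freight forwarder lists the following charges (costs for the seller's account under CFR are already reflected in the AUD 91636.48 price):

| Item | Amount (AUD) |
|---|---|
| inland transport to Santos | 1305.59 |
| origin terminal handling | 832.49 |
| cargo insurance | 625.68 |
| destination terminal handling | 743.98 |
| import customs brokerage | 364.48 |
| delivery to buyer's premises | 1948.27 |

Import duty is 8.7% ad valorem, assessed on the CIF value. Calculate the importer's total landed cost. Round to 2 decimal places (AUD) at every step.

Total landed cost: AUD 103345.70

CFR: the seller pays costs through ocean freight to the destination port, but not insurance.
Already in the invoice (seller's account under CFR): inland to port, origin terminal — exclude.
CIF value = CFR price + insurance = 91636.48 + 625.68 = 92262.16
Import duty = 92262.16 × 8.7% = 8026.81
Buyer bears: insurance 625.68 + destination terminal 743.98 + brokerage 364.48 + delivery 1948.27 + duty 8026.81 = 11709.22
Landed cost = invoice 91636.48 + 11709.22 = 103345.70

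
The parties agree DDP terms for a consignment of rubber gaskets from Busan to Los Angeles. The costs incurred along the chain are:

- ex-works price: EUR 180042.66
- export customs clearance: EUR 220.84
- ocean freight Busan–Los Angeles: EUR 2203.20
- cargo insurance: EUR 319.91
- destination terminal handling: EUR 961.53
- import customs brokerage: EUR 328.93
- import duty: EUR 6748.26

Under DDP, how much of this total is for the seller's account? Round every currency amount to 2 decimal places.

DDP: the seller bears all costs including import duty.
Seller's account: goods 180042.66 + export clearance 220.84 + freight 2203.20 + insurance 319.91 + destination terminal 961.53 + brokerage 328.93 + duty 6748.26 = 190825.33
Buyer's account: 0.00

Seller's account: EUR 190825.33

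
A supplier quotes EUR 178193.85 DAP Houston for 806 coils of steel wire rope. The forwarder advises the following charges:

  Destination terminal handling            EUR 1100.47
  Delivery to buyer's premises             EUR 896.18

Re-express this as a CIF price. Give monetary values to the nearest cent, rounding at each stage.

CIF price: EUR 176197.20

From DAP to CIF, the seller no longer bears: destination terminal, delivery.
CIF price = 178193.85 − 1100.47 − 896.18 = 176197.20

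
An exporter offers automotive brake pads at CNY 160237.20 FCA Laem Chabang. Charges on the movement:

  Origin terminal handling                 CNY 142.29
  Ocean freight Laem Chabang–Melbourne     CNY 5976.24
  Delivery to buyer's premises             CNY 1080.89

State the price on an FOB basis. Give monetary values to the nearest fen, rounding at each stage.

Not relevant to the conversion: freight, delivery — on the buyer under both terms; not part of either seller's price.
From FCA to FOB, the seller additionally bears: origin terminal.
FOB price = 160237.20 + 142.29 = 160379.49

FOB price: CNY 160379.49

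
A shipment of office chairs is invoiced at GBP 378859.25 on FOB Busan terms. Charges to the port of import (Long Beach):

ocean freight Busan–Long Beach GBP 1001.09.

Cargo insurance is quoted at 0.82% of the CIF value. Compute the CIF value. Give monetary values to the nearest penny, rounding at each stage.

Let C be the CIF value. C = FOB price + freight + 0.82% × C
C − 0.82% × C = 378859.25 + 1001.09
0.9918 × C = 379860.34
C = 379860.34 / 0.9918 = 383000.95
Insurance premium = 0.82% × 383000.95 = 3140.61

CIF value: GBP 383000.95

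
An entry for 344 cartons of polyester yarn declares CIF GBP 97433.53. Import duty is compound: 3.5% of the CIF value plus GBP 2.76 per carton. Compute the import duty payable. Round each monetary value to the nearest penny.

Import duty: GBP 4359.61

Ad valorem component: 97433.53 × 3.5% = 3410.17
Specific component: 344 × 2.76 = 949.44
Import duty = 3410.17 + 949.44 = 4359.61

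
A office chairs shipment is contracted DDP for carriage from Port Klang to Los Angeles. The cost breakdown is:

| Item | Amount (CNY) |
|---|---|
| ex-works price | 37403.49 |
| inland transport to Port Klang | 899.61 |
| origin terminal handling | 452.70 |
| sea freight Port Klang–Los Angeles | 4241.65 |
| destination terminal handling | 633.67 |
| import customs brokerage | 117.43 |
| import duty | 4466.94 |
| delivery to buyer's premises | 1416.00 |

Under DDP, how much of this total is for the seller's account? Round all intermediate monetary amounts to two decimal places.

Seller's account: CNY 49631.49

DDP: the seller bears all costs including import duty.
Seller's account: goods 37403.49 + inland to port 899.61 + origin terminal 452.70 + freight 4241.65 + destination terminal 633.67 + brokerage 117.43 + duty 4466.94 + delivery 1416.00 = 49631.49
Buyer's account: 0.00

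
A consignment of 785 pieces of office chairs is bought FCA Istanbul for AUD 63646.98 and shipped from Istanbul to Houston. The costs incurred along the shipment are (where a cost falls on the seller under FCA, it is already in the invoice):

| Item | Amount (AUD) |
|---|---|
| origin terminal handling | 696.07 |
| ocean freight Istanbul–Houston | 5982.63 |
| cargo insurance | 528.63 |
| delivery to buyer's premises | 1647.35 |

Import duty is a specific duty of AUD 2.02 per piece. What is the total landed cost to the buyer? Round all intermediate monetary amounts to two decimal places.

FCA: the seller delivers export-cleared goods to the carrier; the buyer bears costs from that point.
CIF value = FCA price + origin terminal + freight + insurance = 63646.98 + 696.07 + 5982.63 + 528.63 = 70854.31
Import duty = 785 × 2.02 = 1585.70
Buyer bears: origin terminal 696.07 + freight 5982.63 + insurance 528.63 + delivery 1647.35 + duty 1585.70 = 10440.38
Landed cost = invoice 63646.98 + 10440.38 = 74087.36

Total landed cost: AUD 74087.36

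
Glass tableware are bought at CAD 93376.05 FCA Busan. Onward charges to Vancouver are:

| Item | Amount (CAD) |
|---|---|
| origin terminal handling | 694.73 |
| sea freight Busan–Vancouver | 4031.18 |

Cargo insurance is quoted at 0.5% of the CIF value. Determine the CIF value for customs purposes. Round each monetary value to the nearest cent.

CIF value: CAD 98594.93

Let C be the CIF value. C = FCA price + pre-shipment costs + freight + 0.5% × C
C − 0.5% × C = 93376.05 + 694.73 + 4031.18
0.995 × C = 98101.96
C = 98101.96 / 0.995 = 98594.93
Insurance premium = 0.5% × 98594.93 = 492.97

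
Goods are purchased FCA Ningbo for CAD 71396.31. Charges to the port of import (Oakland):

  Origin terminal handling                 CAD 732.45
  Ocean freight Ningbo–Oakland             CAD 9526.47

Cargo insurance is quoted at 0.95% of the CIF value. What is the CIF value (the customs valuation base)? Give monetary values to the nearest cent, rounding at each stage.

CIF value: CAD 82438.39

Let C be the CIF value. C = FCA price + pre-shipment costs + freight + 0.95% × C
C − 0.95% × C = 71396.31 + 732.45 + 9526.47
0.9905 × C = 81655.23
C = 81655.23 / 0.9905 = 82438.39
Insurance premium = 0.95% × 82438.39 = 783.16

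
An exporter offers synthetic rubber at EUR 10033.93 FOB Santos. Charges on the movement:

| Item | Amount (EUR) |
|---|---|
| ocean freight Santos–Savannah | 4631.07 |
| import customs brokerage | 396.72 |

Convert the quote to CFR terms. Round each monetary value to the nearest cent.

Not relevant to the conversion: brokerage — on the buyer under both terms; not part of either seller's price.
From FOB to CFR, the seller additionally bears: freight.
CFR price = 10033.93 + 4631.07 = 14665.00

CFR price: EUR 14665.00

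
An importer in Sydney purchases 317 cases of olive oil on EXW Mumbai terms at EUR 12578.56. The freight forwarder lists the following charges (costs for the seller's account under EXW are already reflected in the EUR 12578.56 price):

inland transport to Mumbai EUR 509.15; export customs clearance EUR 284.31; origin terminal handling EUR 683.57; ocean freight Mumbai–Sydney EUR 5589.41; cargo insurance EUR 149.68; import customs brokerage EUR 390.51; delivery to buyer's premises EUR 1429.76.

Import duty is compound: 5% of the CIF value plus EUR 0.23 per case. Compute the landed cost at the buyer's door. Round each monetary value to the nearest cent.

Total landed cost: EUR 22677.59

EXW: the seller makes goods available at their premises; the buyer bears all onward costs.
CIF value = EXW price + inland to port + export clearance + origin terminal + freight + insurance = 12578.56 + 509.15 + 284.31 + 683.57 + 5589.41 + 149.68 = 19794.68
Ad valorem component: 19794.68 × 5% = 989.73
Specific component: 317 × 0.23 = 72.91
Import duty = 989.73 + 72.91 = 1062.64
Buyer bears: inland to port 509.15 + export clearance 284.31 + origin terminal 683.57 + freight 5589.41 + insurance 149.68 + brokerage 390.51 + delivery 1429.76 + duty 1062.64 = 10099.03
Landed cost = invoice 12578.56 + 10099.03 = 22677.59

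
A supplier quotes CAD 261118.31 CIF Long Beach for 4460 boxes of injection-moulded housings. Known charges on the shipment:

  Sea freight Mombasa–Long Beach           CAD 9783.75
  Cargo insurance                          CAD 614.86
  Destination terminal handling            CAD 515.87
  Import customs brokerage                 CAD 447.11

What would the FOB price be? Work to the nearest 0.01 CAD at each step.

FOB price: CAD 250719.70

Not relevant to the conversion: destination terminal, brokerage — on the buyer under both terms; not part of either seller's price.
From CIF to FOB, the seller no longer bears: freight, insurance.
FOB price = 261118.31 − 9783.75 − 614.86 = 250719.70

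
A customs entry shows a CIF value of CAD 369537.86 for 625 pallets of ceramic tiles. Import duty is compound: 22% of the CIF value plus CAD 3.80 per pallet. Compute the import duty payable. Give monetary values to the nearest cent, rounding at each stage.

Ad valorem component: 369537.86 × 22% = 81298.33
Specific component: 625 × 3.80 = 2375.00
Import duty = 81298.33 + 2375.00 = 83673.33

Import duty: CAD 83673.33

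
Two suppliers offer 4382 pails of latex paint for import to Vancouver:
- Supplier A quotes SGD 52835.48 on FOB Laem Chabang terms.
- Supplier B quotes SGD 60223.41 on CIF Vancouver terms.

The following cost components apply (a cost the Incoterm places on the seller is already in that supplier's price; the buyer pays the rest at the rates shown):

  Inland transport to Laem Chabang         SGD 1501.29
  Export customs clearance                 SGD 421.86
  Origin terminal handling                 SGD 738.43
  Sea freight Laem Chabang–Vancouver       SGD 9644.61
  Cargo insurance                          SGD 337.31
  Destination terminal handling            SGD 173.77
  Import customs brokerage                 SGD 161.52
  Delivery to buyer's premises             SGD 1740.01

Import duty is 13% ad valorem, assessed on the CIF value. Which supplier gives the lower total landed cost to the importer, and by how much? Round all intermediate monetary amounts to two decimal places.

Supplier A (FOB):
CIF value = FOB price + freight + insurance = 52835.48 + 9644.61 + 337.31 = 62817.40
Import duty = 62817.40 × 13% = 8166.26
Buyer bears (A): 9644.61 + 337.31 + 173.77 + 161.52 + 1740.01 = 12057.22
Landed cost (A) = invoice 52835.48 + 12057.22 + duty 8166.26 = 73058.96
Supplier B (CIF):
The CIF price already equals the CIF value: 60223.41
Import duty = 60223.41 × 13% = 7829.04
Buyer bears (B): 173.77 + 161.52 + 1740.01 = 2075.30
Landed cost (B) = invoice 60223.41 + 2075.30 + duty 7829.04 = 70127.75
Difference = |73058.96 − 70127.75| = 2931.21

Supplier B is cheaper by SGD 2931.21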